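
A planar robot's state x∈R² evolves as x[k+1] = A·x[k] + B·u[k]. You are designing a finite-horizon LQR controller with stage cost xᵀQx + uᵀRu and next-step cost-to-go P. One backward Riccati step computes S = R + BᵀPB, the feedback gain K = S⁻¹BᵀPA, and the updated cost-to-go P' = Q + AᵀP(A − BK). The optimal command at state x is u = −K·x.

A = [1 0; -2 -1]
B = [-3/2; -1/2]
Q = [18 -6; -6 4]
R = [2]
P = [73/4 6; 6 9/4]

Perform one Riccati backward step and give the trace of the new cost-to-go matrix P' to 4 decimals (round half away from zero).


BᵀP = [-30.3750 -10.1250]
S = R + BᵀPB = [2] + [50.6250] = [52.6250]
BᵀPA = [-10.1250 10.1250]
K = S⁻¹·BᵀPA = [-0.1924 0.1924]
A−BK = [0.7114 0.2886; -2.0962 -0.9038]
AᵀP(A−BK) = [1.3020 0.4480; 0.4480 0.3020]
P' = Q + AᵀP(A−BK) = [19.3020 -5.5520; -5.5520 4.3020]
tr(P') = 23.6039

23.6039


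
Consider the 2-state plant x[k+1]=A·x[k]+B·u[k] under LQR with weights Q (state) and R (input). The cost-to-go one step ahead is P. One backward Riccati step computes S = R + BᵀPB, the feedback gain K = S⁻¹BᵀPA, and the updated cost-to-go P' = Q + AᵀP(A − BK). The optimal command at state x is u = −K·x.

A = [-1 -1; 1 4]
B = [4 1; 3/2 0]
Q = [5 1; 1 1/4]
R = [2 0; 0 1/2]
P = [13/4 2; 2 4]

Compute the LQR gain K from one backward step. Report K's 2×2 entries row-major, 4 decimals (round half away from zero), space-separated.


0.1779 1.0534 -1.0925 -3.2278

BᵀP = [16.0000 14.0000; 3.2500 2.0000]
S = R + BᵀPB = [2 0; 0 1/2] + [85.0000 16.0000; 16.0000 3.2500] = [87.0000 16.0000; 16.0000 3.7500]
BᵀPA = [-2.0000 40.0000; -1.2500 4.7500]
K = S⁻¹·BᵀPA = [0.1779 1.0534; -1.0925 -3.2278]
A−BK = [-0.6192 -1.9858; 0.7331 2.4199]
AᵀP(A−BK) = [2.2402 7.3221; 7.3221 24.4466]
P' = Q + AᵀP(A−BK) = [7.2402 8.3221; 8.3221 24.6966]
tr(P') = 31.9368


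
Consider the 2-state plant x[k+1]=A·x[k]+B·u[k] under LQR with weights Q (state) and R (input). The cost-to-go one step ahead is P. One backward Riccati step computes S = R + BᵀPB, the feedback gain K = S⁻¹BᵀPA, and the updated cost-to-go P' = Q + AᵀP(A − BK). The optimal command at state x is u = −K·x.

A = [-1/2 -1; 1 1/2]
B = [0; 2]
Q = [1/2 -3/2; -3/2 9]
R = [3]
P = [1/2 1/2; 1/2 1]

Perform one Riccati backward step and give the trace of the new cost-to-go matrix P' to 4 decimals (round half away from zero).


10.0536

BᵀP = [1.0000 2.0000]
S = R + BᵀPB = [3] + [4.0000] = [7.0000]
BᵀPA = [1.5000 0.0000]
K = S⁻¹·BᵀPA = [0.2143 0.0000]
A−BK = [-0.5000 -1.0000; 0.5714 0.5000]
AᵀP(A−BK) = [0.3036 0.1250; 0.1250 0.2500]
P' = Q + AᵀP(A−BK) = [0.8036 -1.3750; -1.3750 9.2500]
tr(P') = 10.0536


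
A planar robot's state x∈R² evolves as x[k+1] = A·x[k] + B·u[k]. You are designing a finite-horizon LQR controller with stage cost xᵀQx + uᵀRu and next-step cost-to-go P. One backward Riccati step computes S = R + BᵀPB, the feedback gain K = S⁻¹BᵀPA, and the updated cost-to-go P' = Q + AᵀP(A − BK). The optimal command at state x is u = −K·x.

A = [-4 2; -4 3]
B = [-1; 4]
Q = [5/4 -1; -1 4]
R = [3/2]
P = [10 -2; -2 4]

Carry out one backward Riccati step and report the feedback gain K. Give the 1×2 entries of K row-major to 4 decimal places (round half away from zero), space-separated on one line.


BᵀP = [-18.0000 18.0000]
S = R + BᵀPB = [3/2] + [90.0000] = [91.5000]
BᵀPA = [0.0000 18.0000]
K = S⁻¹·BᵀPA = [0.0000 0.1967]
A−BK = [-4.0000 2.1967; -4.0000 2.2131]
AᵀP(A−BK) = [160.0000 -88.0000; -88.0000 48.4590]
P' = Q + AᵀP(A−BK) = [161.2500 -89.0000; -89.0000 52.4590]
tr(P') = 213.7090

0.0000 0.1967


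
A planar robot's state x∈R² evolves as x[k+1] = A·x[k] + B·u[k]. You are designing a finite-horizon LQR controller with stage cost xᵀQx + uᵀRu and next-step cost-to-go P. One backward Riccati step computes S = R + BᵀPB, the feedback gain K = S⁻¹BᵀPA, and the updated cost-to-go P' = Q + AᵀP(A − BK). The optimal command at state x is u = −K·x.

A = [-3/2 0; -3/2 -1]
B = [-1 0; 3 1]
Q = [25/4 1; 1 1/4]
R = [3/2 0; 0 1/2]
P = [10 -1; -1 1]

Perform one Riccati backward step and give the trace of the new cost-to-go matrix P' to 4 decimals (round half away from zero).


15.4605

BᵀP = [-13.0000 4.0000; -1.0000 1.0000]
S = R + BᵀPB = [3/2 0; 0 1/2] + [25.0000 4.0000; 4.0000 1.0000] = [26.5000 4.0000; 4.0000 1.5000]
BᵀPA = [13.5000 -4.0000; 0.0000 -1.0000]
K = S⁻¹·BᵀPA = [0.8526 -0.0842; -2.2737 -0.4421]
A−BK = [-0.6474 -0.0842; -1.7842 -0.3053]
AᵀP(A−BK) = [8.7395 1.1368; 1.1368 0.2211]
P' = Q + AᵀP(A−BK) = [14.9895 2.1368; 2.1368 0.4711]
tr(P') = 15.4605


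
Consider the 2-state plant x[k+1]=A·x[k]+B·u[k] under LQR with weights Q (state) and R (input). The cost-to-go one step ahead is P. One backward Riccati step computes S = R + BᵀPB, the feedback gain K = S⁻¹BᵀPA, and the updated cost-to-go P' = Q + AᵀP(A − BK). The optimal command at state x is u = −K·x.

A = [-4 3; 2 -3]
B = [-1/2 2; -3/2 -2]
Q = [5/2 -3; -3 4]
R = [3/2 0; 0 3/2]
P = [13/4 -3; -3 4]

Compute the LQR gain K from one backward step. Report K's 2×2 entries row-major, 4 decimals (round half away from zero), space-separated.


0.2163 0.2159 -1.4897 1.4003

BᵀP = [2.8750 -4.5000; 12.5000 -14.0000]
S = R + BᵀPB = [3/2 0; 0 3/2] + [5.3125 14.7500; 14.7500 53.0000] = [6.8125 14.7500; 14.7500 54.5000]
BᵀPA = [-20.5000 22.1250; -78.0000 79.5000]
K = S⁻¹·BᵀPA = [0.2163 0.2159; -1.4897 1.4003]
A−BK = [-0.9124 0.3074; -0.6550 0.1244]
AᵀP(A−BK) = [4.2350 -3.3519; -3.3519 3.1506]
P' = Q + AᵀP(A−BK) = [6.7350 -6.3519; -6.3519 7.1506]
tr(P') = 13.8856


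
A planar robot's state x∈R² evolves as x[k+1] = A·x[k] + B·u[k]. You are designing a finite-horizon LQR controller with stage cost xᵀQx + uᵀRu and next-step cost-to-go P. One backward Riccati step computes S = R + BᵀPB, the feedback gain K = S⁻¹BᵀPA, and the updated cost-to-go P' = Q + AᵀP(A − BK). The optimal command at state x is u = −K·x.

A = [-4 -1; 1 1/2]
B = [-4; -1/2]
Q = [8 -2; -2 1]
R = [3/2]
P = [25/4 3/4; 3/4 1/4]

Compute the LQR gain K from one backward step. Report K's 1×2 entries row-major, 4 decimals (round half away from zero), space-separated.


BᵀP = [-25.3750 -3.1250]
S = R + BᵀPB = [3/2] + [103.0625] = [104.5625]
BᵀPA = [98.3750 23.8125]
K = S⁻¹·BᵀPA = [0.9408 0.2277]
A−BK = [-0.2367 -0.0891; 1.4704 0.6139]
AᵀP(A−BK) = [1.6964 0.4716; 0.4716 0.1396]
P' = Q + AᵀP(A−BK) = [9.6964 -1.5284; -1.5284 1.1396]
tr(P') = 10.8359

0.9408 0.2277


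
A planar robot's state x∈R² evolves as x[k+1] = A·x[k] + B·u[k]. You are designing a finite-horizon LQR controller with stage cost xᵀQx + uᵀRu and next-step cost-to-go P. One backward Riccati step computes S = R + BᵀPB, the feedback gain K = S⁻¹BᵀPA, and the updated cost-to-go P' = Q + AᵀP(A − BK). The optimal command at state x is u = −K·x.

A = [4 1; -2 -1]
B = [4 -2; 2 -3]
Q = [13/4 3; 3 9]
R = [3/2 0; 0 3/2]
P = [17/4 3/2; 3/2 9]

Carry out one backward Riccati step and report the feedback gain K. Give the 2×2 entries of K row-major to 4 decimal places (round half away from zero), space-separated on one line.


1.7424 0.5366 1.7289 0.6562

BᵀP = [20.0000 24.0000; -13.0000 -30.0000]
S = R + BᵀPB = [3/2 0; 0 3/2] + [128.0000 -112.0000; -112.0000 116.0000] = [129.5000 -112.0000; -112.0000 117.5000]
BᵀPA = [32.0000 -4.0000; 8.0000 17.0000]
K = S⁻¹·BᵀPA = [1.7424 0.5366; 1.7289 0.6562]
A−BK = [0.4884 0.1659; -0.2981 -0.1047]
AᵀP(A−BK) = [10.4137 3.5784; 3.5784 1.2413]
P' = Q + AᵀP(A−BK) = [13.6637 6.5784; 6.5784 10.2413]
tr(P') = 23.9050


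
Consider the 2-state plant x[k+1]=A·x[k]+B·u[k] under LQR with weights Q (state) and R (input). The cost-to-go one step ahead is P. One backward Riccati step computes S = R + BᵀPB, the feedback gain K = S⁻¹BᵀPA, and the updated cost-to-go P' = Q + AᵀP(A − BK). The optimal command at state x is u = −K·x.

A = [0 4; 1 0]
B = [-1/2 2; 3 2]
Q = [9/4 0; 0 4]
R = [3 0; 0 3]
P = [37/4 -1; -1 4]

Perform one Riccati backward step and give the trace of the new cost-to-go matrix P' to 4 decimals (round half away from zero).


BᵀP = [-7.6250 12.5000; 16.5000 6.0000]
S = R + BᵀPB = [3 0; 0 3] + [41.3125 9.7500; 9.7500 45.0000] = [44.3125 9.7500; 9.7500 48.0000]
BᵀPA = [12.5000 -30.5000; 6.0000 66.0000]
K = S⁻¹·BᵀPA = [0.2665 -1.0372; 0.0709 1.5857]
A−BK = [-0.0085 0.3100; 0.0588 -0.0598]
AᵀP(A−BK) = [0.2436 -0.5492; -0.5492 11.7110]
P' = Q + AᵀP(A−BK) = [2.4936 -0.5492; -0.5492 15.7110]
tr(P') = 18.2046

18.2046


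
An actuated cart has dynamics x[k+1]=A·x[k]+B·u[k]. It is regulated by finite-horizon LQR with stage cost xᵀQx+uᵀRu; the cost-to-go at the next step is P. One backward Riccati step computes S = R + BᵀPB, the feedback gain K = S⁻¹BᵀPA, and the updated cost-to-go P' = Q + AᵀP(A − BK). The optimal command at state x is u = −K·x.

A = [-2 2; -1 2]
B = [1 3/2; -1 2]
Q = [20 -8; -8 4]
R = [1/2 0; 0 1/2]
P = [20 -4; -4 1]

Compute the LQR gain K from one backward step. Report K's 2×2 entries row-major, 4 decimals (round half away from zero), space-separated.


-0.7410 0.4328 -0.8131 0.9705

BᵀP = [24.0000 -5.0000; 22.0000 -4.0000]
S = R + BᵀPB = [1/2 0; 0 1/2] + [29.0000 26.0000; 26.0000 25.0000] = [29.5000 26.0000; 26.0000 25.5000]
BᵀPA = [-43.0000 38.0000; -40.0000 36.0000]
K = S⁻¹·BᵀPA = [-0.7410 0.4328; -0.8131 0.9705]
A−BK = [-0.0393 0.1115; -0.1148 0.4918]
AᵀP(A−BK) = [0.6131 -0.5705; -0.5705 0.6164]
P' = Q + AᵀP(A−BK) = [20.6131 -8.5705; -8.5705 4.6164]
tr(P') = 25.2295


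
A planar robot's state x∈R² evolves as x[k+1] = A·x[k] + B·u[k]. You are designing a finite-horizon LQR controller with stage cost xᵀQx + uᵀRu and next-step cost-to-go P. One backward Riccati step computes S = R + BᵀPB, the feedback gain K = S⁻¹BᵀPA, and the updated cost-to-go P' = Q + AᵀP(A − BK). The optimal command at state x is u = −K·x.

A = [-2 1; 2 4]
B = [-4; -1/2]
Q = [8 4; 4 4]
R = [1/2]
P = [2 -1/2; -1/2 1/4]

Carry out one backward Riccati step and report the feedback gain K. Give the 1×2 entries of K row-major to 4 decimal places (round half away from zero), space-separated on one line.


BᵀP = [-7.7500 1.8750]
S = R + BᵀPB = [1/2] + [30.0625] = [30.5625]
BᵀPA = [19.2500 -0.2500]
K = S⁻¹·BᵀPA = [0.6299 -0.0082]
A−BK = [0.5194 0.9673; 2.3149 3.9959]
AᵀP(A−BK) = [0.8753 1.1575; 1.1575 1.9980]
P' = Q + AᵀP(A−BK) = [8.8753 5.1575; 5.1575 5.9980]
tr(P') = 14.8732

0.6299 -0.0082


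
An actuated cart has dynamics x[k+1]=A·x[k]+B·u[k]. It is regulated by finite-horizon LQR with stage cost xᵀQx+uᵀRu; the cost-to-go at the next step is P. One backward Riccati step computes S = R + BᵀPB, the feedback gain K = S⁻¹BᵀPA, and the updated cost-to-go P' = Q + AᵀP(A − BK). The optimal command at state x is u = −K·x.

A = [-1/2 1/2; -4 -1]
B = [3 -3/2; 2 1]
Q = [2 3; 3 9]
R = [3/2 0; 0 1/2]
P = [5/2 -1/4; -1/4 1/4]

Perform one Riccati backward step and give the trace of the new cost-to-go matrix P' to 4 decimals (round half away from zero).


BᵀP = [7.0000 -0.2500; -4.0000 0.6250]
S = R + BᵀPB = [3/2 0; 0 1/2] + [20.5000 -10.7500; -10.7500 6.6250] = [22.0000 -10.7500; -10.7500 7.1250]
BᵀPA = [-2.5000 3.7500; -0.5000 -2.6250]
K = S⁻¹·BᵀPA = [-0.5630 -0.0364; -0.9196 -0.4234]
A−BK = [-0.1904 -0.0258; -1.9545 -0.5038]
AᵀP(A−BK) = [1.7578 0.4473; 0.4473 0.1502]
P' = Q + AᵀP(A−BK) = [3.7578 3.4473; 3.4473 9.1502]
tr(P') = 12.9080

12.9080


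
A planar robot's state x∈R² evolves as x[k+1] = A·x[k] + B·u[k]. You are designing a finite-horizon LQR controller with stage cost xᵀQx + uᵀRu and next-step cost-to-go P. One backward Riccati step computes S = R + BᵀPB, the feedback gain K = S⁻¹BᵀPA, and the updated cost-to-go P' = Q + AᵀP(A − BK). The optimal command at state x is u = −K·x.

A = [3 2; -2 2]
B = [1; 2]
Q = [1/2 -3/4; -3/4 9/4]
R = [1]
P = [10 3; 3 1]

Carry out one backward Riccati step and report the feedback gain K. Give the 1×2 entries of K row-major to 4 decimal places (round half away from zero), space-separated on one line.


1.4074 1.5556

BᵀP = [16.0000 5.0000]
S = R + BᵀPB = [1] + [26.0000] = [27.0000]
BᵀPA = [38.0000 42.0000]
K = S⁻¹·BᵀPA = [1.4074 1.5556]
A−BK = [1.5926 0.4444; -4.8148 -1.1111]
AᵀP(A−BK) = [4.5185 2.8889; 2.8889 2.6667]
P' = Q + AᵀP(A−BK) = [5.0185 2.1389; 2.1389 4.9167]
tr(P') = 9.9352


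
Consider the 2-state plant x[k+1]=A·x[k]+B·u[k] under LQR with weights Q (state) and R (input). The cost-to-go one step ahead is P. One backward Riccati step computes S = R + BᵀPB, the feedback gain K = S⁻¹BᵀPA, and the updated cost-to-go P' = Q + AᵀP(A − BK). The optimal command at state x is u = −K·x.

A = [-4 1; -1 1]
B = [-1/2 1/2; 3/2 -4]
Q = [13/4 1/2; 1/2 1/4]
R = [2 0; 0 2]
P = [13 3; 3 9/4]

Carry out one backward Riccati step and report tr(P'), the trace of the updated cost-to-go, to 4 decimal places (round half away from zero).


BᵀP = [-2.0000 1.8750; -5.5000 -7.5000]
S = R + BᵀPB = [2 0; 0 2] + [3.8125 -8.5000; -8.5000 27.2500] = [5.8125 -8.5000; -8.5000 29.2500]
BᵀPA = [6.1250 -0.1250; 29.5000 -13.0000]
K = S⁻¹·BᵀPA = [4.3973 -1.1677; 2.2864 -0.7838]
A−BK = [-2.9445 0.8081; 1.5496 -0.3836]
AᵀP(A−BK) = [139.8677 -38.9771; -38.9771 10.9151]
P' = Q + AᵀP(A−BK) = [143.1177 -38.4771; -38.4771 11.1651]
tr(P') = 154.2828

154.2828


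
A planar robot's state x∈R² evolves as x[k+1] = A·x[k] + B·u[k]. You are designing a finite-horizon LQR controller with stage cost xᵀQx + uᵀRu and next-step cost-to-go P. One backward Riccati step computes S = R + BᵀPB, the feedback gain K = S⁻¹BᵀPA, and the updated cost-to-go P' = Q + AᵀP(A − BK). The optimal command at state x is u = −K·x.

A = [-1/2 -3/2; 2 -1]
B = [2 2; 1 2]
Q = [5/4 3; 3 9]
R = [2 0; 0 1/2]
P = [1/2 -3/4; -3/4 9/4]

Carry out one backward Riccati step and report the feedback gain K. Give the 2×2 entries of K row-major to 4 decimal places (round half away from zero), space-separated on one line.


BᵀP = [0.2500 0.7500; -0.5000 3.0000]
S = R + BᵀPB = [2 0; 0 1/2] + [1.2500 2.0000; 2.0000 5.0000] = [3.2500 2.0000; 2.0000 5.5000]
BᵀPA = [1.3750 -1.1250; 6.2500 -2.2500]
K = S⁻¹·BᵀPA = [-0.3559 -0.1216; 1.2658 -0.3649]
A−BK = [-2.3198 -0.5270; -0.1757 -0.1486]
AᵀP(A−BK) = [3.2033 0.1976; 0.1976 0.1672]
P' = Q + AᵀP(A−BK) = [4.4533 3.1976; 3.1976 9.1672]
tr(P') = 13.6205

-0.3559 -0.1216 1.2658 -0.3649


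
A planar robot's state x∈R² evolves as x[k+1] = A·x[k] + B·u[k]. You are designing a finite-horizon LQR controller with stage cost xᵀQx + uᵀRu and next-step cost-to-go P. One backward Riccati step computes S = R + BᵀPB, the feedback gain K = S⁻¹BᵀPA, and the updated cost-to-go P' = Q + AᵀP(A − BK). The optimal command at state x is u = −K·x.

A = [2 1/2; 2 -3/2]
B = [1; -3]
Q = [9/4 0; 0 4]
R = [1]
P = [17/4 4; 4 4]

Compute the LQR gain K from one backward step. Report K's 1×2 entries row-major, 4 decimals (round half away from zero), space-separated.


-1.8261 0.4710

BᵀP = [-7.7500 -8.0000]
S = R + BᵀPB = [1] + [16.2500] = [17.2500]
BᵀPA = [-31.5000 8.1250]
K = S⁻¹·BᵀPA = [-1.8261 0.4710]
A−BK = [3.8261 0.0290; -3.4783 -0.0870]
AᵀP(A−BK) = [7.4783 -0.9130; -0.9130 0.2355]
P' = Q + AᵀP(A−BK) = [9.7283 -0.9130; -0.9130 4.2355]
tr(P') = 13.9638


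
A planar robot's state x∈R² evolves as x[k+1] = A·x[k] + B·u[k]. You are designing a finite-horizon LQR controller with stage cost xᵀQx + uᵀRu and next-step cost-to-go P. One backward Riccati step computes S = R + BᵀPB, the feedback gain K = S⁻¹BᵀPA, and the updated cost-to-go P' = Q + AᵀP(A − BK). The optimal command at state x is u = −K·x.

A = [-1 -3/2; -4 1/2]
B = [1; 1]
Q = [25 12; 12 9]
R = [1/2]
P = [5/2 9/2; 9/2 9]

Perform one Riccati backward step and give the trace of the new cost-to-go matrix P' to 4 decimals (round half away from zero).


BᵀP = [7.0000 13.5000]
S = R + BᵀPB = [1/2] + [20.5000] = [21.0000]
BᵀPA = [-61.0000 -3.7500]
K = S⁻¹·BᵀPA = [-2.9048 -0.1786]
A−BK = [1.9048 -1.3214; -1.0952 0.6786]
AᵀP(A−BK) = [5.3095 -0.3929; -0.3929 0.4554]
P' = Q + AᵀP(A−BK) = [30.3095 11.6071; 11.6071 9.4554]
tr(P') = 39.7649

39.7649


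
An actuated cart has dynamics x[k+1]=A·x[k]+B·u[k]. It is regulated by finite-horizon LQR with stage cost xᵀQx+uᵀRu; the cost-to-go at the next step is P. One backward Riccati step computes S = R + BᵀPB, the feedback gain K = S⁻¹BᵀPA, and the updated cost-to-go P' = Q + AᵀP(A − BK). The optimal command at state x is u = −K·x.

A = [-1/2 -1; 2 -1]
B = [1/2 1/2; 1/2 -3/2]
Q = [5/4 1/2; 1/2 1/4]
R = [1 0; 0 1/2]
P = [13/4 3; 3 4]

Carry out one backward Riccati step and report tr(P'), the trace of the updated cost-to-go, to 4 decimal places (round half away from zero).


4.2384

BᵀP = [3.1250 3.5000; -2.8750 -4.5000]
S = R + BᵀPB = [1 0; 0 1/2] + [3.3125 -3.6875; -3.6875 5.3125] = [4.3125 -3.6875; -3.6875 5.8125]
BᵀPA = [5.4375 -6.6250; -7.5625 7.3750]
K = S⁻¹·BᵀPA = [0.3243 -0.9864; -1.0954 0.6431]
A−BK = [-0.1144 -0.8283; 0.1948 0.4578]
AᵀP(A−BK) = [0.7657 -0.6485; -0.6485 1.9728]
P' = Q + AᵀP(A−BK) = [2.0157 -0.1485; -0.1485 2.2228]
tr(P') = 4.2384


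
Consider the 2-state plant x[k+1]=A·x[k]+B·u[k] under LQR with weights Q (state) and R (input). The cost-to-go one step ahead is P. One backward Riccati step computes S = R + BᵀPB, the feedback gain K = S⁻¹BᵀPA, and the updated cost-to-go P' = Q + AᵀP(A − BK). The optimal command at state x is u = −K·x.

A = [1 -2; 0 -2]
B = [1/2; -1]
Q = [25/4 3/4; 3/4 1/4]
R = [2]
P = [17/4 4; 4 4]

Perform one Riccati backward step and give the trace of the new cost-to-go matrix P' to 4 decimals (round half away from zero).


54.9898

BᵀP = [-1.8750 -2.0000]
S = R + BᵀPB = [2] + [1.0625] = [3.0625]
BᵀPA = [-1.8750 7.7500]
K = S⁻¹·BᵀPA = [-0.6122 2.5306]
A−BK = [1.3061 -3.2653; -0.6122 0.5306]
AᵀP(A−BK) = [3.1020 -11.7551; -11.7551 45.3878]
P' = Q + AᵀP(A−BK) = [9.3520 -11.0051; -11.0051 45.6378]
tr(P') = 54.9898


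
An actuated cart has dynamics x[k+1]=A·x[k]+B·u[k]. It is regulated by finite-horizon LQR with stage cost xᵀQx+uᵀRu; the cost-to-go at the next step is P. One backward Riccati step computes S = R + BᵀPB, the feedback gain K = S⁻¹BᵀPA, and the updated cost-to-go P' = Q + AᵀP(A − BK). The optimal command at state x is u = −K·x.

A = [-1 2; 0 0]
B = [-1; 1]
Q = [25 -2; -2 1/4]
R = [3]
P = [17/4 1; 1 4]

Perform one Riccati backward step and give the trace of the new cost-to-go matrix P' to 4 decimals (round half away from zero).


40.7905

BᵀP = [-3.2500 3.0000]
S = R + BᵀPB = [3] + [6.2500] = [9.2500]
BᵀPA = [3.2500 -6.5000]
K = S⁻¹·BᵀPA = [0.3514 -0.7027]
A−BK = [-0.6486 1.2973; -0.3514 0.7027]
AᵀP(A−BK) = [3.1081 -6.2162; -6.2162 12.4324]
P' = Q + AᵀP(A−BK) = [28.1081 -8.2162; -8.2162 12.6824]
tr(P') = 40.7905


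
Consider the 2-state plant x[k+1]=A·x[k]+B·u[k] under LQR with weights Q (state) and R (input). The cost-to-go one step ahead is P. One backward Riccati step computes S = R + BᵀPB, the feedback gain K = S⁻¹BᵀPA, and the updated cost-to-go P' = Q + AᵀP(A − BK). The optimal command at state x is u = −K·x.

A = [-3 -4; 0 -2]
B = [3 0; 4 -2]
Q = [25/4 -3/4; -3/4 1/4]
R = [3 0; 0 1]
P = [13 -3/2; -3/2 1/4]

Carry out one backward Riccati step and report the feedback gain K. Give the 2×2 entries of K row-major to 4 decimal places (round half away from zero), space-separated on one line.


BᵀP = [33.0000 -3.5000; 3.0000 -0.5000]
S = R + BᵀPB = [3 0; 0 1] + [85.0000 7.0000; 7.0000 1.0000] = [88.0000 7.0000; 7.0000 2.0000]
BᵀPA = [-99.0000 -125.0000; -9.0000 -11.0000]
K = S⁻¹·BᵀPA = [-1.0630 -1.3622; -0.7795 -0.7323]
A−BK = [0.1890 0.0866; 2.6929 1.9843]
AᵀP(A−BK) = [4.7480 5.5512; 5.5512 6.6693]
P' = Q + AᵀP(A−BK) = [10.9980 4.8012; 4.8012 6.9193]
tr(P') = 17.9173

-1.0630 -1.3622 -0.7795 -0.7323


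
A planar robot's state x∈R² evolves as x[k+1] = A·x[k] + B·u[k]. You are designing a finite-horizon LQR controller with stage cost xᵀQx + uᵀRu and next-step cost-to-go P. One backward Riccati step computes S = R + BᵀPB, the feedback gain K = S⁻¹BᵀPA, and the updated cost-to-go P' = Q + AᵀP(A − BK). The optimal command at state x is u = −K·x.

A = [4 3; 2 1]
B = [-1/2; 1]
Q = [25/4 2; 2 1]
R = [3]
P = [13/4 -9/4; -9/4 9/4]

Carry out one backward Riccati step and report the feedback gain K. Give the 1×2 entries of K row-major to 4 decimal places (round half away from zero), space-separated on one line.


-1.0526 -0.9925

BᵀP = [-3.8750 3.3750]
S = R + BᵀPB = [3] + [5.3125] = [8.3125]
BᵀPA = [-8.7500 -8.2500]
K = S⁻¹·BᵀPA = [-1.0526 -0.9925]
A−BK = [3.4737 2.5038; 3.0526 1.9925]
AᵀP(A−BK) = [15.7895 12.3158; 12.3158 9.8120]
P' = Q + AᵀP(A−BK) = [22.0395 14.3158; 14.3158 10.8120]
tr(P') = 32.8515


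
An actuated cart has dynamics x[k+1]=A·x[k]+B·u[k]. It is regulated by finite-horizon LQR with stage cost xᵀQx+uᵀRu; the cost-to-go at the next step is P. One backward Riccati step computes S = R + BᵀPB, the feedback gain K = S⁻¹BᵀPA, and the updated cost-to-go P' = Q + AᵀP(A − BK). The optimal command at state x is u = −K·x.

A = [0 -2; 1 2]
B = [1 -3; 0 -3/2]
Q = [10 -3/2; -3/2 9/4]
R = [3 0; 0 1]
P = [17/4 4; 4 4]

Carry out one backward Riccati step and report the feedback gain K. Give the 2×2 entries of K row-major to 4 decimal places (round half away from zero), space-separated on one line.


-0.0019 -0.0540 -0.2141 0.0058

BᵀP = [4.2500 4.0000; -18.7500 -18.0000]
S = R + BᵀPB = [3 0; 0 1] + [4.2500 -18.7500; -18.7500 83.2500] = [7.2500 -18.7500; -18.7500 84.2500]
BᵀPA = [4.0000 -0.5000; -18.0000 1.5000]
K = S⁻¹·BᵀPA = [-0.0019 -0.0540; -0.2141 0.0058]
A−BK = [-0.6403 -1.9286; 0.6789 2.0087]
AᵀP(A−BK) = [0.1543 0.3202; 0.3202 0.9643]
P' = Q + AᵀP(A−BK) = [10.1543 -1.1798; -1.1798 3.2143]
tr(P') = 13.3686


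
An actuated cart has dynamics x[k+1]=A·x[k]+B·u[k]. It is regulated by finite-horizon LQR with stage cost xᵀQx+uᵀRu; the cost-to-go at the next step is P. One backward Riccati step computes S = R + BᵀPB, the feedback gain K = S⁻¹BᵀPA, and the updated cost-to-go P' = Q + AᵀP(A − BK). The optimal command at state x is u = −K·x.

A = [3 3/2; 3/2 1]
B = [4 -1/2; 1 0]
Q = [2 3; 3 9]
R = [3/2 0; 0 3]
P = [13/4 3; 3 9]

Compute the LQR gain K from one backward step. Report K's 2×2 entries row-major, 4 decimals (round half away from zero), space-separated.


BᵀP = [16.0000 21.0000; -1.6250 -1.5000]
S = R + BᵀPB = [3/2 0; 0 3] + [85.0000 -8.0000; -8.0000 0.8125] = [86.5000 -8.0000; -8.0000 3.8125]
BᵀPA = [79.5000 45.0000; -7.1250 -3.9375]
K = S⁻¹·BᵀPA = [0.9259 0.5270; 0.0741 0.0730]
A−BK = [-0.6667 -0.5714; 0.5741 0.4730]
AᵀP(A−BK) = [3.4167 2.5000; 2.5000 1.8857]
P' = Q + AᵀP(A−BK) = [5.4167 5.5000; 5.5000 10.8857]
tr(P') = 16.3024

0.9259 0.5270 0.0741 0.0730


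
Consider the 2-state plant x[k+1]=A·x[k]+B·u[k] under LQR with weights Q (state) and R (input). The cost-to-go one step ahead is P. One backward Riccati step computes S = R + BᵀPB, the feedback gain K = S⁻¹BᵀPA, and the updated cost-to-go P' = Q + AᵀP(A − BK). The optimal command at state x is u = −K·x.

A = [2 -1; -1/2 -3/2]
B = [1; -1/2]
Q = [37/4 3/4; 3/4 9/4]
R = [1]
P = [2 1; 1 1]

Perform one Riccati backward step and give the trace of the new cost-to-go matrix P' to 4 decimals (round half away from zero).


BᵀP = [1.5000 0.5000]
S = R + BᵀPB = [1] + [1.2500] = [2.2500]
BᵀPA = [2.7500 -2.2500]
K = S⁻¹·BᵀPA = [1.2222 -1.0000]
A−BK = [0.7778 0.0000; 0.1111 -2.0000]
AᵀP(A−BK) = [2.8889 -3.0000; -3.0000 5.0000]
P' = Q + AᵀP(A−BK) = [12.1389 -2.2500; -2.2500 7.2500]
tr(P') = 19.3889

19.3889


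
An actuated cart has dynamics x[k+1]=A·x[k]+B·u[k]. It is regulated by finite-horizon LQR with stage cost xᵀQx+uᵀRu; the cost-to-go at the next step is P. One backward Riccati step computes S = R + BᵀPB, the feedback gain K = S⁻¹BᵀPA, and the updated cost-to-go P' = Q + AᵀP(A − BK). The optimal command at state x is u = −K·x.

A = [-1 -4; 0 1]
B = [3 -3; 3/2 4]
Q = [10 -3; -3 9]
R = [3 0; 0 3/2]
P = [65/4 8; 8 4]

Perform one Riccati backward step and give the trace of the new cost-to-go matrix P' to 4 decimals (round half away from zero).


BᵀP = [60.7500 30.0000; -16.7500 -8.0000]
S = R + BᵀPB = [3 0; 0 3/2] + [227.2500 -62.2500; -62.2500 18.2500] = [230.2500 -62.2500; -62.2500 19.7500]
BᵀPA = [-60.7500 -213.0000; 16.7500 59.0000]
K = S⁻¹·BᵀPA = [-0.2337 -0.7942; 0.1115 0.4841]
A−BK = [0.0357 -0.1651; -0.0956 0.2549]
AᵀP(A−BK) = [0.1852 0.6436; 0.6436 2.2733]
P' = Q + AᵀP(A−BK) = [10.1852 -2.3564; -2.3564 11.2733]
tr(P') = 21.4584

21.4584


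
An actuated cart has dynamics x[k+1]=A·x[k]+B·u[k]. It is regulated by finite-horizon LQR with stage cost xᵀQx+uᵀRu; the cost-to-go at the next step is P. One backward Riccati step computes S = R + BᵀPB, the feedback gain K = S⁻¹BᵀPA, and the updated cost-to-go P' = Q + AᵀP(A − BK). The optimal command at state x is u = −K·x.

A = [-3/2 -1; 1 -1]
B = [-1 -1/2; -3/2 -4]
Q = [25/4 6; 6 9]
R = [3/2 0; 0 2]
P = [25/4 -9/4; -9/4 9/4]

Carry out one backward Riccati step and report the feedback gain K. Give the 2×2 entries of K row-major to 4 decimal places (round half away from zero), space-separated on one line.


BᵀP = [-2.8750 -1.1250; 5.8750 -7.8750]
S = R + BᵀPB = [3/2 0; 0 2] + [4.5625 5.9375; 5.9375 28.5625] = [6.0625 5.9375; 5.9375 30.5625]
BᵀPA = [3.1875 4.0000; -16.6875 2.0000]
K = S⁻¹·BᵀPA = [1.3097 0.7357; -0.8005 -0.0775]
A−BK = [-0.5905 -0.3031; -0.2372 -0.2064]
AᵀP(A−BK) = [5.5301 2.3620; 2.3620 1.2122]
P' = Q + AᵀP(A−BK) = [11.7801 8.3620; 8.3620 10.2122]
tr(P') = 21.9923

1.3097 0.7357 -0.8005 -0.0775


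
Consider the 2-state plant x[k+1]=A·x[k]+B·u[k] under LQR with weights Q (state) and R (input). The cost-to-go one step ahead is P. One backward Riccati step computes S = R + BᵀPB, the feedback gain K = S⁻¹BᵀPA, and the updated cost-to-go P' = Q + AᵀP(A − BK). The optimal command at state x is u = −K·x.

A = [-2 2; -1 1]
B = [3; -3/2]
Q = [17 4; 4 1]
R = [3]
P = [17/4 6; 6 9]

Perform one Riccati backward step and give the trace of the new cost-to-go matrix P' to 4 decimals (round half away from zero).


79.6000

BᵀP = [3.7500 4.5000]
S = R + BᵀPB = [3] + [4.5000] = [7.5000]
BᵀPA = [-12.0000 12.0000]
K = S⁻¹·BᵀPA = [-1.6000 1.6000]
A−BK = [2.8000 -2.8000; -3.4000 3.4000]
AᵀP(A−BK) = [30.8000 -30.8000; -30.8000 30.8000]
P' = Q + AᵀP(A−BK) = [47.8000 -26.8000; -26.8000 31.8000]
tr(P') = 79.6000


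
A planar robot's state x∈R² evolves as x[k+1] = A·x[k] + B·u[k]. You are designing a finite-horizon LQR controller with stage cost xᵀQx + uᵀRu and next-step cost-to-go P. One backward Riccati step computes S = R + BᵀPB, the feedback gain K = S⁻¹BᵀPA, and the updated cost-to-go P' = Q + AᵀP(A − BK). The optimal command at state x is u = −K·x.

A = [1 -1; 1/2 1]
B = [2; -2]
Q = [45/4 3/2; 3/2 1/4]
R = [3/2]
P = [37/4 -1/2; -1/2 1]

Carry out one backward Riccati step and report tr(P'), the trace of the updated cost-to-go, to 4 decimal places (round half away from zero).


13.8952

BᵀP = [19.5000 -3.0000]
S = R + BᵀPB = [3/2] + [45.0000] = [46.5000]
BᵀPA = [18.0000 -22.5000]
K = S⁻¹·BᵀPA = [0.3871 -0.4839]
A−BK = [0.2258 -0.0323; 1.2742 0.0323]
AᵀP(A−BK) = [2.0323 -0.2903; -0.2903 0.3629]
P' = Q + AᵀP(A−BK) = [13.2823 1.2097; 1.2097 0.6129]
tr(P') = 13.8952


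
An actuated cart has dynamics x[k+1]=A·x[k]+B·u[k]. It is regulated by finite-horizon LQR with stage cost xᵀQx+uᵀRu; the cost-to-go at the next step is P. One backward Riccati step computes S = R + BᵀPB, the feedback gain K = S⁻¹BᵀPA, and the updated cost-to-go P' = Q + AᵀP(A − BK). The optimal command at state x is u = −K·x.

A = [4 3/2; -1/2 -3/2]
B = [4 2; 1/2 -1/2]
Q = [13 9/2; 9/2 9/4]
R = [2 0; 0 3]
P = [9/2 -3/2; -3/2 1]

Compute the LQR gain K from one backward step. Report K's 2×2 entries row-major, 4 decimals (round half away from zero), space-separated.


0.8299 0.3259 0.4056 0.3189

BᵀP = [17.2500 -5.5000; 9.7500 -3.5000]
S = R + BᵀPB = [2 0; 0 3] + [66.2500 37.2500; 37.2500 21.2500] = [68.2500 37.2500; 37.2500 24.2500]
BᵀPA = [71.7500 34.1250; 40.7500 19.8750]
K = S⁻¹·BᵀPA = [0.8299 0.3259; 0.4056 0.3189]
A−BK = [-0.1308 -0.4416; -0.7121 -1.5035]
AᵀP(A−BK) = [2.1757 1.4930; 1.4930 1.6638]
P' = Q + AᵀP(A−BK) = [15.1757 5.9930; 5.9930 3.9138]
tr(P') = 19.0895


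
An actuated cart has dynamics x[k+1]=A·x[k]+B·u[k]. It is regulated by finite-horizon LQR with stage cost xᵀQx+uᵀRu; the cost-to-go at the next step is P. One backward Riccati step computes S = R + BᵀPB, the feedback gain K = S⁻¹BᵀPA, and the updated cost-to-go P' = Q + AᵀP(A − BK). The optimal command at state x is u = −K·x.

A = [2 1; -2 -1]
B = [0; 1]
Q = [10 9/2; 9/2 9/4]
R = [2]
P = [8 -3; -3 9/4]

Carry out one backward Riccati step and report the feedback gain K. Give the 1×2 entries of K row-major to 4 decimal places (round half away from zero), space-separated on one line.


BᵀP = [-3.0000 2.2500]
S = R + BᵀPB = [2] + [2.2500] = [4.2500]
BᵀPA = [-10.5000 -5.2500]
K = S⁻¹·BᵀPA = [-2.4706 -1.2353]
A−BK = [2.0000 1.0000; 0.4706 0.2353]
AᵀP(A−BK) = [39.0588 19.5294; 19.5294 9.7647]
P' = Q + AᵀP(A−BK) = [49.0588 24.0294; 24.0294 12.0147]
tr(P') = 61.0735

-2.4706 -1.2353


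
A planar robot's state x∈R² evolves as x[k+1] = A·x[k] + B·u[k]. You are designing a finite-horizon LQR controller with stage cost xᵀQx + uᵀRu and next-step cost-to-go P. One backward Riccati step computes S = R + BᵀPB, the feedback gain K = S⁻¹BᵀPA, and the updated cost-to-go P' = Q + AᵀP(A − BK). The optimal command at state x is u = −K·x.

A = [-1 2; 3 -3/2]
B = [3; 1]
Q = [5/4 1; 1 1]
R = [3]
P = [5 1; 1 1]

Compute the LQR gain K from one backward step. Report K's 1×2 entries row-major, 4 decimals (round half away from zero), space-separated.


BᵀP = [16.0000 4.0000]
S = R + BᵀPB = [3] + [52.0000] = [55.0000]
BᵀPA = [-4.0000 26.0000]
K = S⁻¹·BᵀPA = [-0.0727 0.4727]
A−BK = [-0.7818 0.5818; 3.0727 -1.9727]
AᵀP(A−BK) = [7.7091 -5.1091; -5.1091 3.9591]
P' = Q + AᵀP(A−BK) = [8.9591 -4.1091; -4.1091 4.9591]
tr(P') = 13.9182

-0.0727 0.4727


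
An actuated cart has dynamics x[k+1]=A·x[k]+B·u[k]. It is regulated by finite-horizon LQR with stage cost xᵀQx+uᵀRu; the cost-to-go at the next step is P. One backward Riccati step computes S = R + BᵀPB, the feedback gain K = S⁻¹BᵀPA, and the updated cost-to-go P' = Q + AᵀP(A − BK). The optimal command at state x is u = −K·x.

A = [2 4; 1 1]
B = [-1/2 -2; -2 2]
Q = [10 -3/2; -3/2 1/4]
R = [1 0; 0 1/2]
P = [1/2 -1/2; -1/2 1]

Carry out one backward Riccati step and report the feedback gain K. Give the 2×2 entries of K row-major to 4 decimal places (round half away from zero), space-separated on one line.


-0.4164 -0.6485 -0.2935 -0.7850

BᵀP = [0.7500 -1.7500; -2.0000 3.0000]
S = R + BᵀPB = [1 0; 0 1/2] + [3.1250 -5.0000; -5.0000 10.0000] = [4.1250 -5.0000; -5.0000 10.5000]
BᵀPA = [-0.2500 1.2500; -1.0000 -5.0000]
K = S⁻¹·BᵀPA = [-0.4164 -0.6485; -0.2935 -0.7850]
A−BK = [1.2048 2.1058; 0.7543 1.2730]
AᵀP(A−BK) = [0.6024 1.0529; 1.0529 1.8857]
P' = Q + AᵀP(A−BK) = [10.6024 -0.4471; -0.4471 2.1357]
tr(P') = 12.7381


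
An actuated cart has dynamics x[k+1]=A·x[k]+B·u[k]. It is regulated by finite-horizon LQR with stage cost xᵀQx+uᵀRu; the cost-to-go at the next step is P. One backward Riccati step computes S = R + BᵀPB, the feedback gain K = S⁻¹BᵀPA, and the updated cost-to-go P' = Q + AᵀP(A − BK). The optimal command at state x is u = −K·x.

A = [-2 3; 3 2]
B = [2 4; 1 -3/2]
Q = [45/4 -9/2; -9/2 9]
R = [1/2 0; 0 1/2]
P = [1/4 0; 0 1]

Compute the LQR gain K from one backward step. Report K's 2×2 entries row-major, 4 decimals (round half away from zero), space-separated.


1.0075 1.4211 -1.0376 -0.1053

BᵀP = [0.5000 1.0000; 1.0000 -1.5000]
S = R + BᵀPB = [1/2 0; 0 1/2] + [2.0000 0.5000; 0.5000 6.2500] = [2.5000 0.5000; 0.5000 6.7500]
BᵀPA = [2.0000 3.5000; -6.5000 0.0000]
K = S⁻¹·BᵀPA = [1.0075 1.4211; -1.0376 -0.1053]
A−BK = [0.1353 0.5789; 0.4361 0.4211]
AᵀP(A−BK) = [1.2406 0.9737; 0.9737 1.2763]
P' = Q + AᵀP(A−BK) = [12.4906 -3.5263; -3.5263 10.2763]
tr(P') = 22.7669


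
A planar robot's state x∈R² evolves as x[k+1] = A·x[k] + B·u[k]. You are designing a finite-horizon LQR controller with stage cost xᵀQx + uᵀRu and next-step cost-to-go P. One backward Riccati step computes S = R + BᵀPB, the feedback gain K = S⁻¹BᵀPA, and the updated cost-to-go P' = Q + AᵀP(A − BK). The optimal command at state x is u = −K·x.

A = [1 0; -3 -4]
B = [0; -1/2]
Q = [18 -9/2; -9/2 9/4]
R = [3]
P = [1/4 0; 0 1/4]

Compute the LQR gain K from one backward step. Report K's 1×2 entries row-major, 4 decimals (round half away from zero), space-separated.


0.1224 0.1633

BᵀP = [0.0000 -0.1250]
S = R + BᵀPB = [3] + [0.0625] = [3.0625]
BᵀPA = [0.3750 0.5000]
K = S⁻¹·BᵀPA = [0.1224 0.1633]
A−BK = [1.0000 0.0000; -2.9388 -3.9184]
AᵀP(A−BK) = [2.4541 2.9388; 2.9388 3.9184]
P' = Q + AᵀP(A−BK) = [20.4541 -1.5612; -1.5612 6.1684]
tr(P') = 26.6224


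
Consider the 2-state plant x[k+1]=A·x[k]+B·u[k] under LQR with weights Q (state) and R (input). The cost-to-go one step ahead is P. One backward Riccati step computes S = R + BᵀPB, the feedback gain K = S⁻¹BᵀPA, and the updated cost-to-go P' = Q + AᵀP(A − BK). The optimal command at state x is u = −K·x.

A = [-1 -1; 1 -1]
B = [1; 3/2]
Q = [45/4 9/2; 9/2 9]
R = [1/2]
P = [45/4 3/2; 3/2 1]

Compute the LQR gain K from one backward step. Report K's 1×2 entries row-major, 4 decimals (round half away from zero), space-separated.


-0.5676 -0.8919

BᵀP = [13.5000 3.0000]
S = R + BᵀPB = [1/2] + [18.0000] = [18.5000]
BᵀPA = [-10.5000 -16.5000]
K = S⁻¹·BᵀPA = [-0.5676 -0.8919]
A−BK = [-0.4324 -0.1081; 1.8514 0.3378]
AᵀP(A−BK) = [3.2905 0.8851; 0.8851 0.5338]
P' = Q + AᵀP(A−BK) = [14.5405 5.3851; 5.3851 9.5338]
tr(P') = 24.0743


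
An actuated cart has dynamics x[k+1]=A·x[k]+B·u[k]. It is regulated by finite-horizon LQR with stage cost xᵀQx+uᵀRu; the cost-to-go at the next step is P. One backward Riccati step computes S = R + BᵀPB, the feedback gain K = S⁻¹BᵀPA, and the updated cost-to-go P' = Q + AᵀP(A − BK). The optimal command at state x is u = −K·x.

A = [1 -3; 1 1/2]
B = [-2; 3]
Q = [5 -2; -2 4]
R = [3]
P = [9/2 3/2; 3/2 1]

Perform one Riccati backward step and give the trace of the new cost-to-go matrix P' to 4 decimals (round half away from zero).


36.8750

BᵀP = [-4.5000 0.0000]
S = R + BᵀPB = [3] + [9.0000] = [12.0000]
BᵀPA = [-4.5000 13.5000]
K = S⁻¹·BᵀPA = [-0.3750 1.1250]
A−BK = [0.2500 -0.7500; 2.1250 -2.8750]
AᵀP(A−BK) = [6.8125 -11.6875; -11.6875 21.0625]
P' = Q + AᵀP(A−BK) = [11.8125 -13.6875; -13.6875 25.0625]
tr(P') = 36.8750


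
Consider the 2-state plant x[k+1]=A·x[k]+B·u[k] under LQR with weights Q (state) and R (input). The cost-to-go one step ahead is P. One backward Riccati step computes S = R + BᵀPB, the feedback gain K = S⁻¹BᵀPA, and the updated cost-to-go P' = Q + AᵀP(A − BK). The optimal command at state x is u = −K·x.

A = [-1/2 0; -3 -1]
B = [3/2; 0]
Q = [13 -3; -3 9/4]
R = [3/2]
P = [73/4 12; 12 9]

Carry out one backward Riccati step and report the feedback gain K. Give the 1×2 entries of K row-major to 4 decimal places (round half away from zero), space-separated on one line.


BᵀP = [27.3750 18.0000]
S = R + BᵀPB = [3/2] + [41.0625] = [42.5625]
BᵀPA = [-67.6875 -18.0000]
K = S⁻¹·BᵀPA = [-1.5903 -0.4229]
A−BK = [1.8855 0.6344; -3.0000 -1.0000]
AᵀP(A−BK) = [13.9185 4.3744; 4.3744 1.3877]
P' = Q + AᵀP(A−BK) = [26.9185 1.3744; 1.3744 3.6377]
tr(P') = 30.5562

-1.5903 -0.4229


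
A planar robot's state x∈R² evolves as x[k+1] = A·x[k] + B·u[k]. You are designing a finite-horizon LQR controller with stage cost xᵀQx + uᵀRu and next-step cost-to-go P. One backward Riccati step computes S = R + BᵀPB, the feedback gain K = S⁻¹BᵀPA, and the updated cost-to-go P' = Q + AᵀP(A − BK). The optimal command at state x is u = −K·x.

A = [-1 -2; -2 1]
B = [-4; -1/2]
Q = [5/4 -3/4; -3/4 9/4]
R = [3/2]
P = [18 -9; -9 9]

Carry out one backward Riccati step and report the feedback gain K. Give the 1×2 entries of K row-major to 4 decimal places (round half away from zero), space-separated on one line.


0.0176 0.6510

BᵀP = [-67.5000 31.5000]
S = R + BᵀPB = [3/2] + [254.2500] = [255.7500]
BᵀPA = [4.5000 166.5000]
K = S⁻¹·BᵀPA = [0.0176 0.6510]
A−BK = [-0.9296 0.6041; -1.9912 1.3255]
AᵀP(A−BK) = [17.9208 -11.9296; -11.9296 8.6041]
P' = Q + AᵀP(A−BK) = [19.1708 -12.6796; -12.6796 10.8541]
tr(P') = 30.0249


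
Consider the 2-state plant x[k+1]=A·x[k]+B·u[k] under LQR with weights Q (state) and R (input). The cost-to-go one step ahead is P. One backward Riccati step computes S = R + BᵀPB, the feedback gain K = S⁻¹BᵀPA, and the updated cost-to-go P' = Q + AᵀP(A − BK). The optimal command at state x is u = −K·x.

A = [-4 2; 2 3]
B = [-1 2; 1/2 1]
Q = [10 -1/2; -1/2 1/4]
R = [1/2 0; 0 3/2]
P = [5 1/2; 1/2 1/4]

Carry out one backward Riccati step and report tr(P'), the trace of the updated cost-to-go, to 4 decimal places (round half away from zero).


16.4096

BᵀP = [-4.7500 -0.3750; 10.5000 1.2500]
S = R + BᵀPB = [1/2 0; 0 3/2] + [4.5625 -9.8750; -9.8750 22.2500] = [5.0625 -9.8750; -9.8750 23.7500]
BᵀPA = [18.2500 -10.6250; -39.5000 24.7500]
K = S⁻¹·BᵀPA = [1.9092 -0.3494; -0.8693 0.8968]
A−BK = [-0.3521 -0.1431; 1.9147 2.2779]
AᵀP(A−BK) = [3.8184 -0.6988; -0.6988 2.3411]
P' = Q + AᵀP(A−BK) = [13.8184 -1.1988; -1.1988 2.5911]
tr(P') = 16.4096


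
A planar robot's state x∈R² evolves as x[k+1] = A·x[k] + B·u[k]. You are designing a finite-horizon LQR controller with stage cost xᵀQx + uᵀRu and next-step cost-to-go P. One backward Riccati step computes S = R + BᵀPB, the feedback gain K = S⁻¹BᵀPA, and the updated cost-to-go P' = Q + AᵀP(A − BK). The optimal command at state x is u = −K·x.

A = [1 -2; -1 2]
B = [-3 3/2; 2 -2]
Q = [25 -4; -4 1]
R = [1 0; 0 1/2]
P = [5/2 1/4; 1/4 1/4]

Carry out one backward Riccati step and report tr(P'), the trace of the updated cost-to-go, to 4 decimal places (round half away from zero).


26.3694

BᵀP = [-7.0000 -0.2500; 3.2500 -0.1250]
S = R + BᵀPB = [1 0; 0 1/2] + [20.5000 -10.0000; -10.0000 5.1250] = [21.5000 -10.0000; -10.0000 5.6250]
BᵀPA = [-6.7500 13.5000; 3.3750 -6.7500]
K = S⁻¹·BᵀPA = [-0.2015 0.4030; 0.2418 -0.4836]
A−BK = [0.0328 -0.0657; -0.1134 0.2269]
AᵀP(A−BK) = [0.0739 -0.1478; -0.1478 0.2955]
P' = Q + AᵀP(A−BK) = [25.0739 -4.1478; -4.1478 1.2955]
tr(P') = 26.3694


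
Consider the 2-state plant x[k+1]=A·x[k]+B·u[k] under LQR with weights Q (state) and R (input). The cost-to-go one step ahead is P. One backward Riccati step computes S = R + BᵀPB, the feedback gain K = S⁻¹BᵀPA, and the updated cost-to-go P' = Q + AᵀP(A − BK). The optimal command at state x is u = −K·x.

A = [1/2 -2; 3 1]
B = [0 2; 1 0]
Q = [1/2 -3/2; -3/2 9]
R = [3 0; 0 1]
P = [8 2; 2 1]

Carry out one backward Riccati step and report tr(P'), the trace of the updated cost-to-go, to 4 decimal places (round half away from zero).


BᵀP = [2.0000 1.0000; 16.0000 4.0000]
S = R + BᵀPB = [3 0; 0 1] + [1.0000 4.0000; 4.0000 32.0000] = [4.0000 4.0000; 4.0000 33.0000]
BᵀPA = [4.0000 -3.0000; 20.0000 -28.0000]
K = S⁻¹·BᵀPA = [0.4483 0.1121; 0.5517 -0.8621]
A−BK = [-0.6034 -0.2759; 2.5517 0.8879]
AᵀP(A−BK) = [4.1724 0.7931; 0.7931 1.1983]
P' = Q + AᵀP(A−BK) = [4.6724 -0.7069; -0.7069 10.1983]
tr(P') = 14.8707

14.8707
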